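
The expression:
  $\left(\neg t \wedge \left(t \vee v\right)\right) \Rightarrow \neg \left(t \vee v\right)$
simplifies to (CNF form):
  $t \vee \neg v$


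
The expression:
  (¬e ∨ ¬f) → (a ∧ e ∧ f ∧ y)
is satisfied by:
  {e: True, f: True}


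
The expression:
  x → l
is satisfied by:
  {l: True, x: False}
  {x: False, l: False}
  {x: True, l: True}


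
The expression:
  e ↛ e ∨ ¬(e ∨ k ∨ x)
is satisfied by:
  {x: False, e: False, k: False}


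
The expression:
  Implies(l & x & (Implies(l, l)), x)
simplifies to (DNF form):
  True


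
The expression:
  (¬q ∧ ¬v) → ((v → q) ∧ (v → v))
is always true.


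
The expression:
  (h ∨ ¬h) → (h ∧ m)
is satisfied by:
  {h: True, m: True}


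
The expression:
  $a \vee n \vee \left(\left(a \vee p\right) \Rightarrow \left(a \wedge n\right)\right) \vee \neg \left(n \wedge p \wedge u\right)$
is always true.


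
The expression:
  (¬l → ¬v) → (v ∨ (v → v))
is always true.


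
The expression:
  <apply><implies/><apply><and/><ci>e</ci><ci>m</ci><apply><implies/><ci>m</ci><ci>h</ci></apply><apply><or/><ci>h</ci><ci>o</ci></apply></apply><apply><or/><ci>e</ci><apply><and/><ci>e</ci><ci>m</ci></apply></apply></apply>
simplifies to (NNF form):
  <true/>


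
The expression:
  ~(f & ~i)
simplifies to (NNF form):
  i | ~f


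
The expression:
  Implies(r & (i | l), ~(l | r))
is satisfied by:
  {l: False, r: False, i: False}
  {i: True, l: False, r: False}
  {l: True, i: False, r: False}
  {i: True, l: True, r: False}
  {r: True, i: False, l: False}


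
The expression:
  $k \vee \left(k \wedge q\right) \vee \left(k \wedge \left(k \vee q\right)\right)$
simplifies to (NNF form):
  $k$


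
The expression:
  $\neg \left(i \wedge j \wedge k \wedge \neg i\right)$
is always true.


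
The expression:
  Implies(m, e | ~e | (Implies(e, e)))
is always true.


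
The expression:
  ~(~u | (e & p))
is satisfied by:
  {u: True, p: False, e: False}
  {u: True, e: True, p: False}
  {u: True, p: True, e: False}


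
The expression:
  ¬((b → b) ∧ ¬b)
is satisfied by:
  {b: True}


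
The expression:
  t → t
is always true.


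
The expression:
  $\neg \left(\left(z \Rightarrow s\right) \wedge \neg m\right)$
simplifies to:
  $m \vee \left(z \wedge \neg s\right)$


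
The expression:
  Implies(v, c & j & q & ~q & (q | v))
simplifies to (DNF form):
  ~v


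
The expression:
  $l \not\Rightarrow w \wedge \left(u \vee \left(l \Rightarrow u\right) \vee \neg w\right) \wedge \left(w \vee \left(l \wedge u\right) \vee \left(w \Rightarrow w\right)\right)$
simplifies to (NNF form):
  $l \wedge \neg w$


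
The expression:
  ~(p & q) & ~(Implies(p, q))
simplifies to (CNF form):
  p & ~q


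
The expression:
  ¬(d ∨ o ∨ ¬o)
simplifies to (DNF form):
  False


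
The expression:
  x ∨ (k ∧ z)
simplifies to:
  x ∨ (k ∧ z)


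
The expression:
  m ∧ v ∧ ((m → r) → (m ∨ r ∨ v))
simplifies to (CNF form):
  m ∧ v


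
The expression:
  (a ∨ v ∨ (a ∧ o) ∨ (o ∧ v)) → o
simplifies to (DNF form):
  o ∨ (¬a ∧ ¬v)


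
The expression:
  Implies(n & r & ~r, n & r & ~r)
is always true.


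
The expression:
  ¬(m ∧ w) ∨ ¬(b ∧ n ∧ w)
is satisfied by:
  {w: False, m: False, n: False, b: False}
  {b: True, w: False, m: False, n: False}
  {n: True, w: False, m: False, b: False}
  {b: True, n: True, w: False, m: False}
  {m: True, b: False, w: False, n: False}
  {b: True, m: True, w: False, n: False}
  {n: True, m: True, b: False, w: False}
  {b: True, n: True, m: True, w: False}
  {w: True, n: False, m: False, b: False}
  {b: True, w: True, n: False, m: False}
  {n: True, w: True, b: False, m: False}
  {b: True, n: True, w: True, m: False}
  {m: True, w: True, n: False, b: False}
  {b: True, m: True, w: True, n: False}
  {n: True, m: True, w: True, b: False}


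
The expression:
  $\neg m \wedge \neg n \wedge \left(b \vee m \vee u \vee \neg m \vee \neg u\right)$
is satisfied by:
  {n: False, m: False}


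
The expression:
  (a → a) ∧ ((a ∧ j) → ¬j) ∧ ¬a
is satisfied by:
  {a: False}


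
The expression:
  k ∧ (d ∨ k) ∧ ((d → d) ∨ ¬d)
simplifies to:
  k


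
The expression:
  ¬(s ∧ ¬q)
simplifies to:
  q ∨ ¬s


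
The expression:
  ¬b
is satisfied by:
  {b: False}


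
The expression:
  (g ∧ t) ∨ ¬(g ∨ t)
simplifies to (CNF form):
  (g ∨ ¬g) ∧ (g ∨ ¬t) ∧ (t ∨ ¬g) ∧ (t ∨ ¬t)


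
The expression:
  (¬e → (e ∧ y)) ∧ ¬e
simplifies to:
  False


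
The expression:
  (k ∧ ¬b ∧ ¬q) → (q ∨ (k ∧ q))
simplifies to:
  b ∨ q ∨ ¬k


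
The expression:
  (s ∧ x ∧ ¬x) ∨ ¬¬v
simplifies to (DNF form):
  v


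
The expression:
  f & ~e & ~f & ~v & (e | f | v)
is never true.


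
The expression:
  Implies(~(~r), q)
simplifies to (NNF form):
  q | ~r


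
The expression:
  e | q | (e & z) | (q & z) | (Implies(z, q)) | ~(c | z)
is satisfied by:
  {q: True, e: True, z: False}
  {q: True, e: False, z: False}
  {e: True, q: False, z: False}
  {q: False, e: False, z: False}
  {z: True, q: True, e: True}
  {z: True, q: True, e: False}
  {z: True, e: True, q: False}


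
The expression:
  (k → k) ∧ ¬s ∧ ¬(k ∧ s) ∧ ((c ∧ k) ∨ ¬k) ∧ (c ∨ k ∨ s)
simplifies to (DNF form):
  c ∧ ¬s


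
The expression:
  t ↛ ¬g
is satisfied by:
  {t: True, g: True}


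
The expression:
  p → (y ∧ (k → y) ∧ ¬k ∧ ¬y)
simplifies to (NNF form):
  ¬p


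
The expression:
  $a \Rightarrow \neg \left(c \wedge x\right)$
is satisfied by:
  {x: False, c: False, a: False}
  {a: True, x: False, c: False}
  {c: True, x: False, a: False}
  {a: True, c: True, x: False}
  {x: True, a: False, c: False}
  {a: True, x: True, c: False}
  {c: True, x: True, a: False}


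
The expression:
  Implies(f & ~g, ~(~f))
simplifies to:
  True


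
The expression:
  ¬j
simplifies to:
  ¬j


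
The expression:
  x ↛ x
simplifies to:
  False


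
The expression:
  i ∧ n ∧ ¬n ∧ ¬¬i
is never true.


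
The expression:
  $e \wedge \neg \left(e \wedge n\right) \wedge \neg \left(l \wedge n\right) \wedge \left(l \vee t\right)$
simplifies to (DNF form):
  $\left(e \wedge l \wedge \neg n\right) \vee \left(e \wedge t \wedge \neg n\right)$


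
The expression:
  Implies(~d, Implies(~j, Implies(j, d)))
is always true.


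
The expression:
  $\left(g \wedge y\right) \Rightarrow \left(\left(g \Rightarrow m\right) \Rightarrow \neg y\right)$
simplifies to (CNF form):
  $\neg g \vee \neg m \vee \neg y$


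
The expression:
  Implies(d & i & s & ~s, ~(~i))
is always true.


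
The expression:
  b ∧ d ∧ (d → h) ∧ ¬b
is never true.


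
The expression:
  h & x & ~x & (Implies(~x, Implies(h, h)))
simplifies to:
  False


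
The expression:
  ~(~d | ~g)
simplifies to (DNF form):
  d & g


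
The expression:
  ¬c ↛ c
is always true.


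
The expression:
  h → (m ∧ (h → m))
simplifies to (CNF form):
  m ∨ ¬h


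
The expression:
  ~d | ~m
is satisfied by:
  {m: False, d: False}
  {d: True, m: False}
  {m: True, d: False}


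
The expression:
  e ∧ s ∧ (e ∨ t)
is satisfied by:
  {e: True, s: True}


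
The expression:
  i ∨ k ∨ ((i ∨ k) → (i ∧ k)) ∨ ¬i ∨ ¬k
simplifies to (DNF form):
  True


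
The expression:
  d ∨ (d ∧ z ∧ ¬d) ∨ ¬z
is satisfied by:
  {d: True, z: False}
  {z: False, d: False}
  {z: True, d: True}


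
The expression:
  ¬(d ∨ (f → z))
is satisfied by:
  {f: True, d: False, z: False}


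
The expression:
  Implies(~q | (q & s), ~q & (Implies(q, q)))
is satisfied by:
  {s: False, q: False}
  {q: True, s: False}
  {s: True, q: False}


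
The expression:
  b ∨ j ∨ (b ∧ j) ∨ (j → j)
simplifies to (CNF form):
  True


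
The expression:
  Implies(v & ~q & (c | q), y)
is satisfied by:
  {q: True, y: True, v: False, c: False}
  {q: True, v: False, y: False, c: False}
  {y: True, q: False, v: False, c: False}
  {q: False, v: False, y: False, c: False}
  {c: True, q: True, y: True, v: False}
  {c: True, q: True, v: False, y: False}
  {c: True, y: True, q: False, v: False}
  {c: True, q: False, v: False, y: False}
  {q: True, v: True, y: True, c: False}
  {q: True, v: True, c: False, y: False}
  {v: True, y: True, c: False, q: False}
  {v: True, c: False, y: False, q: False}
  {q: True, v: True, c: True, y: True}
  {q: True, v: True, c: True, y: False}
  {v: True, c: True, y: True, q: False}


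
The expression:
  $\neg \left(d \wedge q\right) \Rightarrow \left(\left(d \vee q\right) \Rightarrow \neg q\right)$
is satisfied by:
  {d: True, q: False}
  {q: False, d: False}
  {q: True, d: True}


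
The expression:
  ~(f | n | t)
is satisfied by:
  {n: False, t: False, f: False}


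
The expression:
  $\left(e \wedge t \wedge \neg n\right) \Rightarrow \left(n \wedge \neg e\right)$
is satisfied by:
  {n: True, e: False, t: False}
  {e: False, t: False, n: False}
  {n: True, t: True, e: False}
  {t: True, e: False, n: False}
  {n: True, e: True, t: False}
  {e: True, n: False, t: False}
  {n: True, t: True, e: True}


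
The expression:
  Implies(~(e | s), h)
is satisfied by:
  {s: True, e: True, h: True}
  {s: True, e: True, h: False}
  {s: True, h: True, e: False}
  {s: True, h: False, e: False}
  {e: True, h: True, s: False}
  {e: True, h: False, s: False}
  {h: True, e: False, s: False}


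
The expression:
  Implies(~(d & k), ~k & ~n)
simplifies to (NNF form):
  (d & k) | (~k & ~n)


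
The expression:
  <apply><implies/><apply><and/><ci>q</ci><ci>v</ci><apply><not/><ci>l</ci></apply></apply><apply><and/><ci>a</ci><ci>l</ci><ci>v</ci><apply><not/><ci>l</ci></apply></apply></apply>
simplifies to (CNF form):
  <apply><or/><ci>l</ci><apply><not/><ci>q</ci></apply><apply><not/><ci>v</ci></apply></apply>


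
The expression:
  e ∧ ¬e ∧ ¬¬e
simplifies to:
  False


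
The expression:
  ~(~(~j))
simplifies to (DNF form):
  ~j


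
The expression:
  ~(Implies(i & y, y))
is never true.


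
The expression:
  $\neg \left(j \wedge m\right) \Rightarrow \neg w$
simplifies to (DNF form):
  $\left(j \wedge m\right) \vee \neg w$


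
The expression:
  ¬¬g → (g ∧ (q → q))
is always true.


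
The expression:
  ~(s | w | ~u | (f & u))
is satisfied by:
  {u: True, w: False, f: False, s: False}


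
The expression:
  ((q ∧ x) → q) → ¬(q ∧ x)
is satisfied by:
  {q: False, x: False}
  {x: True, q: False}
  {q: True, x: False}


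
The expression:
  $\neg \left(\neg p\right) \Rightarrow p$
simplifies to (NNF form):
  $\text{True}$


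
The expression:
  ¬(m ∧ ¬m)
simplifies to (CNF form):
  True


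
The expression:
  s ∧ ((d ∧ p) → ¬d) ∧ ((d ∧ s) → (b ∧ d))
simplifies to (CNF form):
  s ∧ (b ∨ ¬d) ∧ (¬d ∨ ¬p)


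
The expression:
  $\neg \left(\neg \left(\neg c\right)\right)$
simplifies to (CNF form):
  $\neg c$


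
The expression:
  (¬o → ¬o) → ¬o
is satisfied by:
  {o: False}


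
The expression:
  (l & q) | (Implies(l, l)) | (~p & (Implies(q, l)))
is always true.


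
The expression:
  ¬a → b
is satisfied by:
  {a: True, b: True}
  {a: True, b: False}
  {b: True, a: False}


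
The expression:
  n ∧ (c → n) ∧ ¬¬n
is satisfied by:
  {n: True}


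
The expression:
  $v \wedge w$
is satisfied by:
  {w: True, v: True}


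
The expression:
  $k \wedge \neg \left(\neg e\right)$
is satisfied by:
  {e: True, k: True}


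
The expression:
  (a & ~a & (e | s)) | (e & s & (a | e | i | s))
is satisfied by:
  {e: True, s: True}


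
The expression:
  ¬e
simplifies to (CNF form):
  ¬e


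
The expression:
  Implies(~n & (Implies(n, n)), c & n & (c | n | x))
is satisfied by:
  {n: True}


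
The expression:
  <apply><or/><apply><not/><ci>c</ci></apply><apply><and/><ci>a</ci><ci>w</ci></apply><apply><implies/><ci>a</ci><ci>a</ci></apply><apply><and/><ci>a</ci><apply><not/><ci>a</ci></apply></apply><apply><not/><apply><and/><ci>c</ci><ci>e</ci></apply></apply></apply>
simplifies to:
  <true/>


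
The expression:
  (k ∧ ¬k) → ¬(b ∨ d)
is always true.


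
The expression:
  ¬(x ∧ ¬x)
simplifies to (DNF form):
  True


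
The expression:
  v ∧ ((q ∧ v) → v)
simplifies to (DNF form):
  v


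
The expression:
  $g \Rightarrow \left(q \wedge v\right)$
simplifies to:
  $\left(q \wedge v\right) \vee \neg g$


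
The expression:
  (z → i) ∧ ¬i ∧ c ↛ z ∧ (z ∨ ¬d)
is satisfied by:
  {c: True, d: False, z: False, i: False}


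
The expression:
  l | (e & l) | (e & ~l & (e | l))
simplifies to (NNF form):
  e | l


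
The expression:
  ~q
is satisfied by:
  {q: False}


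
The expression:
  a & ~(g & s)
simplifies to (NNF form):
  a & (~g | ~s)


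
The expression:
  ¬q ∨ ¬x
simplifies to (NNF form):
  ¬q ∨ ¬x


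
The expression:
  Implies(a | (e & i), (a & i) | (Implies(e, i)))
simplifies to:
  i | ~a | ~e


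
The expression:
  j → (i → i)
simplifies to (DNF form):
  True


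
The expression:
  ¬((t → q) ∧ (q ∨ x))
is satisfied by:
  {t: True, q: False, x: False}
  {q: False, x: False, t: False}
  {x: True, t: True, q: False}


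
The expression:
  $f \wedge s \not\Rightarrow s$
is never true.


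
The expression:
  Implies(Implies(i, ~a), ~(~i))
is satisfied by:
  {i: True}


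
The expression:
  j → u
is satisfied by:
  {u: True, j: False}
  {j: False, u: False}
  {j: True, u: True}


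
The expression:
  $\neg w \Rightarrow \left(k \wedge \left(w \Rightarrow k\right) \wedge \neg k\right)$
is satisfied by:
  {w: True}


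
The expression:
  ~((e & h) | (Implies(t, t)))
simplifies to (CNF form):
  False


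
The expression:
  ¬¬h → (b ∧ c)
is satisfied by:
  {c: True, b: True, h: False}
  {c: True, b: False, h: False}
  {b: True, c: False, h: False}
  {c: False, b: False, h: False}
  {c: True, h: True, b: True}


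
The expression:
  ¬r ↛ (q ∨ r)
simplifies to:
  ¬q ∧ ¬r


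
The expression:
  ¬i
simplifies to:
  ¬i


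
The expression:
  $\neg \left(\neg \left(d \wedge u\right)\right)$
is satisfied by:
  {u: True, d: True}


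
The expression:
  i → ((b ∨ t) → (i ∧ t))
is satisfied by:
  {t: True, b: False, i: False}
  {t: False, b: False, i: False}
  {i: True, t: True, b: False}
  {i: True, t: False, b: False}
  {b: True, t: True, i: False}
  {b: True, t: False, i: False}
  {b: True, i: True, t: True}


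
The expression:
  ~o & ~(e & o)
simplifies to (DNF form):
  ~o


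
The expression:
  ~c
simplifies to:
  ~c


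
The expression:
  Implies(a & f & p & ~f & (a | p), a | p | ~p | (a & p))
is always true.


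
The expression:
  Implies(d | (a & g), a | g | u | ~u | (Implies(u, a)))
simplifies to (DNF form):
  True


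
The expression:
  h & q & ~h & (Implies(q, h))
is never true.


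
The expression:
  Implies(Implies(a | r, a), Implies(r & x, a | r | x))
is always true.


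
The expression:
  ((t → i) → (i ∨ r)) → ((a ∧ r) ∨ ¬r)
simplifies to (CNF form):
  a ∨ ¬r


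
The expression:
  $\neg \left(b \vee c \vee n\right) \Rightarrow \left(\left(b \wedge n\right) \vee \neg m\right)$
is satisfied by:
  {n: True, b: True, c: True, m: False}
  {n: True, b: True, m: False, c: False}
  {n: True, c: True, m: False, b: False}
  {n: True, m: False, c: False, b: False}
  {b: True, c: True, m: False, n: False}
  {b: True, m: False, c: False, n: False}
  {c: True, b: False, m: False, n: False}
  {b: False, m: False, c: False, n: False}
  {b: True, n: True, m: True, c: True}
  {b: True, n: True, m: True, c: False}
  {n: True, m: True, c: True, b: False}
  {n: True, m: True, b: False, c: False}
  {c: True, m: True, b: True, n: False}
  {m: True, b: True, n: False, c: False}
  {m: True, c: True, n: False, b: False}


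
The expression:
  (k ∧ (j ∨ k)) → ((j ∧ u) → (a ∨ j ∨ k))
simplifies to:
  True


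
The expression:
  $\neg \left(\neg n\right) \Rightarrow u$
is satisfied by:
  {u: True, n: False}
  {n: False, u: False}
  {n: True, u: True}


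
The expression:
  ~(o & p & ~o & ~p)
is always true.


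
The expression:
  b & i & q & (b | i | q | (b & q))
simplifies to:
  b & i & q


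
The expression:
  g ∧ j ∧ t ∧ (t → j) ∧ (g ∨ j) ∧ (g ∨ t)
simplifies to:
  g ∧ j ∧ t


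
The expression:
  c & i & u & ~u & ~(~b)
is never true.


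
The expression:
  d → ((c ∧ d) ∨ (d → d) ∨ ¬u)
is always true.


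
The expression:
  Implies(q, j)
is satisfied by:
  {j: True, q: False}
  {q: False, j: False}
  {q: True, j: True}


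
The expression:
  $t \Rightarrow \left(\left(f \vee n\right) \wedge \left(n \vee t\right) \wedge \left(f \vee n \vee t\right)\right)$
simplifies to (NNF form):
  $f \vee n \vee \neg t$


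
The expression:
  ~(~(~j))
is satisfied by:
  {j: False}


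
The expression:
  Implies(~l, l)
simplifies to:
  l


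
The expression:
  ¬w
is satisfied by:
  {w: False}


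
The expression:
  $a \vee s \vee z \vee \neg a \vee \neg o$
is always true.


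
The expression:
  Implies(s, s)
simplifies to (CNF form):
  True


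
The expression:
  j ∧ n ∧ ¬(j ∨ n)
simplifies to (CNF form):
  False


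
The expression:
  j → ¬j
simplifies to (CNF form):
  ¬j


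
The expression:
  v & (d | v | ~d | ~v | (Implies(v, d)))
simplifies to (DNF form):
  v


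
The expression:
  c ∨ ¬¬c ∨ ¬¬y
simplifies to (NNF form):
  c ∨ y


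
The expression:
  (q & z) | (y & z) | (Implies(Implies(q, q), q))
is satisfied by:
  {q: True, z: True, y: True}
  {q: True, z: True, y: False}
  {q: True, y: True, z: False}
  {q: True, y: False, z: False}
  {z: True, y: True, q: False}


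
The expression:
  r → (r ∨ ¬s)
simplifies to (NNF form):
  True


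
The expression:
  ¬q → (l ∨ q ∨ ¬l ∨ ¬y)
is always true.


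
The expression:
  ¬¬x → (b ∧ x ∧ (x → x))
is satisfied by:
  {b: True, x: False}
  {x: False, b: False}
  {x: True, b: True}


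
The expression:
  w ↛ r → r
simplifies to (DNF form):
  r ∨ ¬w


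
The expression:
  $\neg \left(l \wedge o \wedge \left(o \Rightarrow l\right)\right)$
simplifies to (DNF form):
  $\neg l \vee \neg o$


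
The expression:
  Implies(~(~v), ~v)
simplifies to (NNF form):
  ~v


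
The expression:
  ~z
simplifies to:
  ~z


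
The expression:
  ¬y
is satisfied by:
  {y: False}


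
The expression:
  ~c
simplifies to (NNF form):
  ~c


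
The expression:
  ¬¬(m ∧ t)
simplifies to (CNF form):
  m ∧ t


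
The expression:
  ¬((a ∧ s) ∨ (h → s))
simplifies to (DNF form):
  h ∧ ¬s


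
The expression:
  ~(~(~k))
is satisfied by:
  {k: False}


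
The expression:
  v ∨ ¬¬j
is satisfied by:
  {v: True, j: True}
  {v: True, j: False}
  {j: True, v: False}


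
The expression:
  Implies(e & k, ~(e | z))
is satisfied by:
  {k: False, e: False}
  {e: True, k: False}
  {k: True, e: False}


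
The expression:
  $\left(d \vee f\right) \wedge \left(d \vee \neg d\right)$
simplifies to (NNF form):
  $d \vee f$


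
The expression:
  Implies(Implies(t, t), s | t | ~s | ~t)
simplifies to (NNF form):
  True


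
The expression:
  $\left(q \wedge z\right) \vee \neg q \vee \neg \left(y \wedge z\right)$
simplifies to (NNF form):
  $\text{True}$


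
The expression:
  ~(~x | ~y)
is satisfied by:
  {x: True, y: True}


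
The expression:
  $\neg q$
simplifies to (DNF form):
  $\neg q$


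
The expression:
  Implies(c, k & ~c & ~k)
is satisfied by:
  {c: False}


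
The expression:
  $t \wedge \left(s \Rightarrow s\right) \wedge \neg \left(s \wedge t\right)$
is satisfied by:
  {t: True, s: False}


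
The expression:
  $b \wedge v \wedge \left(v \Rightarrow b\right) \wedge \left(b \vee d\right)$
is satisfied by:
  {b: True, v: True}


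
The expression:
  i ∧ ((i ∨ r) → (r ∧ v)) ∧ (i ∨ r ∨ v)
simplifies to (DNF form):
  i ∧ r ∧ v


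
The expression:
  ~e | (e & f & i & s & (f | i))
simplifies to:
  ~e | (f & i & s)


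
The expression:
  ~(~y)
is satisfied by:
  {y: True}


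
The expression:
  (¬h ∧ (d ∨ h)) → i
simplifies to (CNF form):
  h ∨ i ∨ ¬d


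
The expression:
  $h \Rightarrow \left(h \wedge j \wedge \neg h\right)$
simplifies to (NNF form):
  $\neg h$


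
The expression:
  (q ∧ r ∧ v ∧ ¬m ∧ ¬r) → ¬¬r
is always true.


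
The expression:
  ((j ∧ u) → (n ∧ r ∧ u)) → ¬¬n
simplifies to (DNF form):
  n ∨ (j ∧ u)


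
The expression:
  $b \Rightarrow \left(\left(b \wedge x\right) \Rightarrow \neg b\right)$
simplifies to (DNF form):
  $\neg b \vee \neg x$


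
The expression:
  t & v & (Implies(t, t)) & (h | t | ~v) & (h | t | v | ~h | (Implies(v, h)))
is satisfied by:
  {t: True, v: True}


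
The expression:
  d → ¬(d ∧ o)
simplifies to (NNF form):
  ¬d ∨ ¬o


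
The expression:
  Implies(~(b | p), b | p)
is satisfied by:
  {b: True, p: True}
  {b: True, p: False}
  {p: True, b: False}


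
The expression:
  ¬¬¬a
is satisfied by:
  {a: False}


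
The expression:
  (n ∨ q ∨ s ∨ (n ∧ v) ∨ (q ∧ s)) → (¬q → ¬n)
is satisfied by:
  {q: True, n: False}
  {n: False, q: False}
  {n: True, q: True}


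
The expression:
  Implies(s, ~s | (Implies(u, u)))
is always true.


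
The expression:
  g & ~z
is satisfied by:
  {g: True, z: False}


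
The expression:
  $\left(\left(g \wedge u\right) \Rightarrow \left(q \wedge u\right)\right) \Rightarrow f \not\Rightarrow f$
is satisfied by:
  {u: True, g: True, q: False}


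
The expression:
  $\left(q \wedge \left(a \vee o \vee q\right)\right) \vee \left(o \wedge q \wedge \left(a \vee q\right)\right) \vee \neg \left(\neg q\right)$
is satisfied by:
  {q: True}


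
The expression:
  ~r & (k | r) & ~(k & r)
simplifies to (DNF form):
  k & ~r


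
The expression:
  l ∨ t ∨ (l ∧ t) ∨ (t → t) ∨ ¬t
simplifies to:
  True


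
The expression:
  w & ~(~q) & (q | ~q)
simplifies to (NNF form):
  q & w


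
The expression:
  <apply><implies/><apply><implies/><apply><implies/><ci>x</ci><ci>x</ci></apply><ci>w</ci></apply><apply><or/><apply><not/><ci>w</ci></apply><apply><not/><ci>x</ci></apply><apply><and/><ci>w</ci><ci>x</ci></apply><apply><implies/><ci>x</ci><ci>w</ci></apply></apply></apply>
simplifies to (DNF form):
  <true/>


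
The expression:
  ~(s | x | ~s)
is never true.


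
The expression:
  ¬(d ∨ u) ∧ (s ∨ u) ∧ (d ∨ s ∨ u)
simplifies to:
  s ∧ ¬d ∧ ¬u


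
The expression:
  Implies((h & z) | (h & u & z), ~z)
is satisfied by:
  {h: False, z: False}
  {z: True, h: False}
  {h: True, z: False}


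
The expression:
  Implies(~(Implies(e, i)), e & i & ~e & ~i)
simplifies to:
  i | ~e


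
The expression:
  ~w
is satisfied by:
  {w: False}


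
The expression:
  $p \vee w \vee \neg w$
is always true.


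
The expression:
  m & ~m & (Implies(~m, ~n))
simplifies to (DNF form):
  False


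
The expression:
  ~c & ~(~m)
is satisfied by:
  {m: True, c: False}


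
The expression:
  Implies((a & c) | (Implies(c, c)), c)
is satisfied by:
  {c: True}


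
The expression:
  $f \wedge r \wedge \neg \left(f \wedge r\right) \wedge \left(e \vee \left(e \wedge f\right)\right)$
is never true.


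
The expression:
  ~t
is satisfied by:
  {t: False}


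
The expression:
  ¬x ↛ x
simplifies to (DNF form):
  True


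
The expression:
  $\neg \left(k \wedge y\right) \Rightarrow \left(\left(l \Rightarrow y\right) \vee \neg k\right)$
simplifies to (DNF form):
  $y \vee \neg k \vee \neg l$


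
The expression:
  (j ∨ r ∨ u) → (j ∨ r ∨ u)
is always true.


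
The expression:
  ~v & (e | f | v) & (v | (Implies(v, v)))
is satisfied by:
  {e: True, f: True, v: False}
  {e: True, v: False, f: False}
  {f: True, v: False, e: False}


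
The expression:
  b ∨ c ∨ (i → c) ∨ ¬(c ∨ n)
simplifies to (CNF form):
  b ∨ c ∨ ¬i ∨ ¬n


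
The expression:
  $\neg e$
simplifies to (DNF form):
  $\neg e$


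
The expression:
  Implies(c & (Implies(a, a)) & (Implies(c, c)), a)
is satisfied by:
  {a: True, c: False}
  {c: False, a: False}
  {c: True, a: True}


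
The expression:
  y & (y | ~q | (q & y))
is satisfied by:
  {y: True}


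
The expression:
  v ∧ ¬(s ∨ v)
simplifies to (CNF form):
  False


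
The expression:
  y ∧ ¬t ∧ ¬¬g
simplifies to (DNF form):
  g ∧ y ∧ ¬t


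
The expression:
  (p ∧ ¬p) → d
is always true.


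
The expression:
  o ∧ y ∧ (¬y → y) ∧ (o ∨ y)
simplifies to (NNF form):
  o ∧ y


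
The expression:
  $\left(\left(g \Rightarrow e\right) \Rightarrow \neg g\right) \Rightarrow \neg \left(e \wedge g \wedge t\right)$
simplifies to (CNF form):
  $\text{True}$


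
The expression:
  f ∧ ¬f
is never true.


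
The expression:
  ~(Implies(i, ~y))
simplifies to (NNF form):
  i & y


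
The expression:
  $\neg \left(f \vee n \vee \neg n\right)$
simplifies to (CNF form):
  $\text{False}$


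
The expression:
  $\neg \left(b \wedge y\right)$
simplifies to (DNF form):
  $\neg b \vee \neg y$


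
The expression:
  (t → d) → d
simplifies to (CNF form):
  d ∨ t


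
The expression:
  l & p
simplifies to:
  l & p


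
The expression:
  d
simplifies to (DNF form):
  d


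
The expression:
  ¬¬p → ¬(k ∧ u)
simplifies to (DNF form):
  ¬k ∨ ¬p ∨ ¬u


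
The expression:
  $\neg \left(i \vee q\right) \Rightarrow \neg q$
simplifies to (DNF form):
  $\text{True}$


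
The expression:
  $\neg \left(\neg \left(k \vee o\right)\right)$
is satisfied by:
  {k: True, o: True}
  {k: True, o: False}
  {o: True, k: False}


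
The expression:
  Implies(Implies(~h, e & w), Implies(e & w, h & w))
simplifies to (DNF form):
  h | ~e | ~w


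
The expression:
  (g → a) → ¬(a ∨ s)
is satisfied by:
  {g: True, s: False, a: False}
  {s: False, a: False, g: False}
  {g: True, s: True, a: False}


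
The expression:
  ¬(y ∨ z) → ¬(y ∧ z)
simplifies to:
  True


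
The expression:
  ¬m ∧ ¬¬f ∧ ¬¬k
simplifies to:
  f ∧ k ∧ ¬m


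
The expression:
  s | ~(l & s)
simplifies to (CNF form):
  True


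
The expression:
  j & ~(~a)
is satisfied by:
  {a: True, j: True}


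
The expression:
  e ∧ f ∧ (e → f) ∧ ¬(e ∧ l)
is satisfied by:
  {e: True, f: True, l: False}


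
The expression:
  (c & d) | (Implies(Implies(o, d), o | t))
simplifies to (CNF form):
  (c | o | t) & (d | o | t)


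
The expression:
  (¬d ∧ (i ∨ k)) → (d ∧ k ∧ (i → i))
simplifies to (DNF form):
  d ∨ (¬i ∧ ¬k)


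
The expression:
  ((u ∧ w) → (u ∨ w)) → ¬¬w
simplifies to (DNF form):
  w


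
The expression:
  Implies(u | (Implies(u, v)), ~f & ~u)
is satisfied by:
  {u: False, f: False}


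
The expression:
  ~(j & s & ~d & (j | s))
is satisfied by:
  {d: True, s: False, j: False}
  {s: False, j: False, d: False}
  {j: True, d: True, s: False}
  {j: True, s: False, d: False}
  {d: True, s: True, j: False}
  {s: True, d: False, j: False}
  {j: True, s: True, d: True}


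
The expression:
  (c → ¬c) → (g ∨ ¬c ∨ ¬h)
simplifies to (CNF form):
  True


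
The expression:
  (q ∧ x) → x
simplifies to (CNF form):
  True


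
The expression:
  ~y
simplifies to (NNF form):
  ~y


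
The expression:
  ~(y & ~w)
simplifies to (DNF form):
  w | ~y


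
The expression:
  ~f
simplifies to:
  ~f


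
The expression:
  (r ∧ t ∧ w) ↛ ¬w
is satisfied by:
  {t: True, w: True, r: True}


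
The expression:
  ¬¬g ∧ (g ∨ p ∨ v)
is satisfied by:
  {g: True}


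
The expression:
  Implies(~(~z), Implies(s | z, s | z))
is always true.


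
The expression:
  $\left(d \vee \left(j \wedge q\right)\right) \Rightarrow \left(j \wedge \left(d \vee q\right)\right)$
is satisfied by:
  {j: True, d: False}
  {d: False, j: False}
  {d: True, j: True}


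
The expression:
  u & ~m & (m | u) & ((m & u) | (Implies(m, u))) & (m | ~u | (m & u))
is never true.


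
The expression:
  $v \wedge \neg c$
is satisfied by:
  {v: True, c: False}


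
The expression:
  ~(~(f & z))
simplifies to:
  f & z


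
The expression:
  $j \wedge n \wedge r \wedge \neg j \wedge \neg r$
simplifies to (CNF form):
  $\text{False}$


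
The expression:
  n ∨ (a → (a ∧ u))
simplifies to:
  n ∨ u ∨ ¬a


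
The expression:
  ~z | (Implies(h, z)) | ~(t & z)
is always true.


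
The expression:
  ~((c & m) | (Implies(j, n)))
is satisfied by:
  {j: True, n: False, m: False, c: False}
  {j: True, c: True, n: False, m: False}
  {j: True, m: True, n: False, c: False}


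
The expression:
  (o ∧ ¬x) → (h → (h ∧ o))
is always true.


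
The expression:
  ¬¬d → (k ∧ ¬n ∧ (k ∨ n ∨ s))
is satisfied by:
  {k: True, d: False, n: False}
  {k: False, d: False, n: False}
  {n: True, k: True, d: False}
  {n: True, k: False, d: False}
  {d: True, k: True, n: False}


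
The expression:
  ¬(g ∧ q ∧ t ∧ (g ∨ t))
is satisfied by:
  {g: False, t: False, q: False}
  {q: True, g: False, t: False}
  {t: True, g: False, q: False}
  {q: True, t: True, g: False}
  {g: True, q: False, t: False}
  {q: True, g: True, t: False}
  {t: True, g: True, q: False}


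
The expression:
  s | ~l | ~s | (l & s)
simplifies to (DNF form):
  True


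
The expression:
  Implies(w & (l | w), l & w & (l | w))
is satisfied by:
  {l: True, w: False}
  {w: False, l: False}
  {w: True, l: True}


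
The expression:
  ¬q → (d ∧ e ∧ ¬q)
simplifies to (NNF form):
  q ∨ (d ∧ e)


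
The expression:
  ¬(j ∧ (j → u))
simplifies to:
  ¬j ∨ ¬u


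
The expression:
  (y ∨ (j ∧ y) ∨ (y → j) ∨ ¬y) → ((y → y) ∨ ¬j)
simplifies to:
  True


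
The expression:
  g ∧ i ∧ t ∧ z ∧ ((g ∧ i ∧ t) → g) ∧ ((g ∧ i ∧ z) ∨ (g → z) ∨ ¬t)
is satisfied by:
  {t: True, i: True, g: True, z: True}


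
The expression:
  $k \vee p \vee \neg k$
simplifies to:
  $\text{True}$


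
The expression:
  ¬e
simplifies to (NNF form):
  ¬e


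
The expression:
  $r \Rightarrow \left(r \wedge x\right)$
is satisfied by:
  {x: True, r: False}
  {r: False, x: False}
  {r: True, x: True}


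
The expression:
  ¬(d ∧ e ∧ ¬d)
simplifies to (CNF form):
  True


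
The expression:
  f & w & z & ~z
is never true.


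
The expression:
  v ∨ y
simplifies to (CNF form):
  v ∨ y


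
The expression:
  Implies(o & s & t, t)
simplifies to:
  True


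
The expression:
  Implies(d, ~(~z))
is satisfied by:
  {z: True, d: False}
  {d: False, z: False}
  {d: True, z: True}


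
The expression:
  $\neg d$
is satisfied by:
  {d: False}


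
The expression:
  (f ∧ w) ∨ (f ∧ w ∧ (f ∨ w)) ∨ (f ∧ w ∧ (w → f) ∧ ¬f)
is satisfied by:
  {w: True, f: True}


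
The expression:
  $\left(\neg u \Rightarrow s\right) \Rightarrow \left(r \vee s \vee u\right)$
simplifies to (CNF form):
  $\text{True}$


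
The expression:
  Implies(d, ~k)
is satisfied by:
  {k: False, d: False}
  {d: True, k: False}
  {k: True, d: False}


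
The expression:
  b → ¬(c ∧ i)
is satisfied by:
  {c: False, b: False, i: False}
  {i: True, c: False, b: False}
  {b: True, c: False, i: False}
  {i: True, b: True, c: False}
  {c: True, i: False, b: False}
  {i: True, c: True, b: False}
  {b: True, c: True, i: False}


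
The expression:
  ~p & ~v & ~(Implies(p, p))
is never true.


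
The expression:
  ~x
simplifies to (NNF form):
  ~x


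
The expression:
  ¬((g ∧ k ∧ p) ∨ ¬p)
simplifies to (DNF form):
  (p ∧ ¬g) ∨ (p ∧ ¬k)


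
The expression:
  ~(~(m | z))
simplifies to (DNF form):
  m | z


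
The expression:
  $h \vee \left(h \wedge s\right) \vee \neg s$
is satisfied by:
  {h: True, s: False}
  {s: False, h: False}
  {s: True, h: True}


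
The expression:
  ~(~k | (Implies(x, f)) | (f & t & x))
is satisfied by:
  {x: True, k: True, f: False}


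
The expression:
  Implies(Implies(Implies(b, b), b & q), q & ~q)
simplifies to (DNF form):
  ~b | ~q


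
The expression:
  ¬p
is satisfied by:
  {p: False}


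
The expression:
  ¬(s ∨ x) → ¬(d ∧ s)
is always true.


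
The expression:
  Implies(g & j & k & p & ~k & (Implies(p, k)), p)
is always true.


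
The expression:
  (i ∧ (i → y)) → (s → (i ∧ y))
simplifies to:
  True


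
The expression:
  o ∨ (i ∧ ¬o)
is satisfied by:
  {i: True, o: True}
  {i: True, o: False}
  {o: True, i: False}


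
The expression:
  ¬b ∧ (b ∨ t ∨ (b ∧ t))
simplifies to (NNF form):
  t ∧ ¬b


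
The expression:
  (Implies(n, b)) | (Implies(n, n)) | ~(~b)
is always true.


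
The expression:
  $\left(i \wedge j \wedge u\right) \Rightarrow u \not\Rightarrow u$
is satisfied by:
  {u: False, i: False, j: False}
  {j: True, u: False, i: False}
  {i: True, u: False, j: False}
  {j: True, i: True, u: False}
  {u: True, j: False, i: False}
  {j: True, u: True, i: False}
  {i: True, u: True, j: False}


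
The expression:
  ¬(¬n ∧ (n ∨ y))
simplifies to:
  n ∨ ¬y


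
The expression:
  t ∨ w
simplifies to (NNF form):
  t ∨ w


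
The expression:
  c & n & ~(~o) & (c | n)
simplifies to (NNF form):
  c & n & o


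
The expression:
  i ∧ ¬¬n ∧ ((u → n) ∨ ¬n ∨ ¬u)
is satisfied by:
  {i: True, n: True}


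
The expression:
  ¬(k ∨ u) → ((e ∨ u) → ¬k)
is always true.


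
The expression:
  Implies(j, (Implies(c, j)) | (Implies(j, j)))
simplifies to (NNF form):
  True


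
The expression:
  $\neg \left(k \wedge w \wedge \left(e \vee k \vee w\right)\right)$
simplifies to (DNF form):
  $\neg k \vee \neg w$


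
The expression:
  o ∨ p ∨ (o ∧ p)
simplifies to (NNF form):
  o ∨ p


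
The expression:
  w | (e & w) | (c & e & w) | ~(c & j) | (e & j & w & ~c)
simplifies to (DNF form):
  w | ~c | ~j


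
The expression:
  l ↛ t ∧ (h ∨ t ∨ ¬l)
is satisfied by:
  {h: True, l: True, t: False}


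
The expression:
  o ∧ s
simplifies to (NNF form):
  o ∧ s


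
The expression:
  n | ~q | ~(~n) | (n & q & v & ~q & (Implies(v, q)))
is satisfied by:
  {n: True, q: False}
  {q: False, n: False}
  {q: True, n: True}


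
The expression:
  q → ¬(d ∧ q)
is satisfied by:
  {q: False, d: False}
  {d: True, q: False}
  {q: True, d: False}


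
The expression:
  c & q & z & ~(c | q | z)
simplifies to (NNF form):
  False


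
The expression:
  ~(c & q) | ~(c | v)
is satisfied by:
  {c: False, q: False}
  {q: True, c: False}
  {c: True, q: False}


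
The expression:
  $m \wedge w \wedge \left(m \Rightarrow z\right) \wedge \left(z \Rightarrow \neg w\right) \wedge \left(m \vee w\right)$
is never true.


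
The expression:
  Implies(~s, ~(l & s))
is always true.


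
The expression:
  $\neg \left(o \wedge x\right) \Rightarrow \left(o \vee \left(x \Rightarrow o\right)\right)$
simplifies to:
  $o \vee \neg x$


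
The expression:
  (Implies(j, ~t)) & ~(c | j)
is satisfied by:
  {j: False, c: False}


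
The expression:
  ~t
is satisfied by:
  {t: False}


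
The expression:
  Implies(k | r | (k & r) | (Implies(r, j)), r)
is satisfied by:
  {r: True}


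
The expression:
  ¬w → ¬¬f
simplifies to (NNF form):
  f ∨ w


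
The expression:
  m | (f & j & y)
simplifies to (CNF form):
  (f | m) & (j | m) & (m | y)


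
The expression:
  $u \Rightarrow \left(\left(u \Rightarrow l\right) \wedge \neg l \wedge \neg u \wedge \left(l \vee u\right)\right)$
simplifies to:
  $\neg u$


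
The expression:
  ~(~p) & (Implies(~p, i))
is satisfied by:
  {p: True}


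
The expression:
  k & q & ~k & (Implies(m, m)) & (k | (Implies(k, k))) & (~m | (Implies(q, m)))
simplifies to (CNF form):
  False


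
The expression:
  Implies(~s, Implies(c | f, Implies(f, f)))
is always true.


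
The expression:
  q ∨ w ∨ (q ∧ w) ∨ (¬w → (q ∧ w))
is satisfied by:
  {q: True, w: True}
  {q: True, w: False}
  {w: True, q: False}


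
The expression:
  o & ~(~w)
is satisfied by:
  {w: True, o: True}


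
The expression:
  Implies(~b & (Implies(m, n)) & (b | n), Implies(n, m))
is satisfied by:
  {b: True, m: True, n: False}
  {b: True, m: False, n: False}
  {m: True, b: False, n: False}
  {b: False, m: False, n: False}
  {b: True, n: True, m: True}
  {b: True, n: True, m: False}
  {n: True, m: True, b: False}


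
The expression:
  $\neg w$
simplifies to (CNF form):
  $\neg w$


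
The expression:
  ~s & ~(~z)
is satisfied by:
  {z: True, s: False}


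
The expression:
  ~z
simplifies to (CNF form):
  ~z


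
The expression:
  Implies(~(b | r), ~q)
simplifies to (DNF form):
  b | r | ~q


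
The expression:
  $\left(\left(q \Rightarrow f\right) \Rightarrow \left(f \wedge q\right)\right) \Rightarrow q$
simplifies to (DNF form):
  $\text{True}$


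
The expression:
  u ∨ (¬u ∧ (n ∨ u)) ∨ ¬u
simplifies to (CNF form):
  True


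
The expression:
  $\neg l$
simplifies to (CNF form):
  $\neg l$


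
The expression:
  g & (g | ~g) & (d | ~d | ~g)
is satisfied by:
  {g: True}


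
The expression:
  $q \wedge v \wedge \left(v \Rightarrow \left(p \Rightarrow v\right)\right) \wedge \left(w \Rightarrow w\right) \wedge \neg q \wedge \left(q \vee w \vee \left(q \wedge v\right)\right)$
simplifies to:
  $\text{False}$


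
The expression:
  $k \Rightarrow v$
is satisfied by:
  {v: True, k: False}
  {k: False, v: False}
  {k: True, v: True}


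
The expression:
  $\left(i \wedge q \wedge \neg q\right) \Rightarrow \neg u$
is always true.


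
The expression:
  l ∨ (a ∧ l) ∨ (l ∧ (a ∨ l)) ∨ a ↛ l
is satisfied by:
  {a: True, l: True}
  {a: True, l: False}
  {l: True, a: False}
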